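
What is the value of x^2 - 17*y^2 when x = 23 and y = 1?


x^2 - d*y^2
= 23^2 - 17*1^2
= 529 - 17
= 512

512


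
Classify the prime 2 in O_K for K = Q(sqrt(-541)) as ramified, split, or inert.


K = Q(sqrt(-541)). Since d mod 4 = 3, disc(K) = -2164.
Check p | disc: -2164 mod 2 = 0.
p divides disc, so p ramifies: (p) = P^2 with e=2, f=1, g=1.
Therefore p is ramified.

ramified


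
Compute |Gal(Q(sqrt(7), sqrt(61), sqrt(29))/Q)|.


The 3 square roots of distinct primes are multiplicatively independent over Q,
so [K:Q] = 2^3 and Gal(K/Q) is isomorphic to (Z/2Z)^3.
|Gal| = 2^3 = 8

8


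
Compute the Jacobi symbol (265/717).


Compute (265/717) via quadratic reciprocity:
  reciprocity: (265/717) -> +(717/265)
  reduce: (187/265)
  reciprocity: (187/265) -> +(265/187)
  reduce: (78/187)
  pull out 2: (2/187) = -1  (since 187 mod 8 = 3)
  reciprocity: (39/187) -> -(187/39)
  reduce: (31/39)
  reciprocity: (31/39) -> -(39/31)
  reduce: (8/31)
  pull out 2: (2/31) = +1  (since 31 mod 8 = 7)
  pull out 2: (2/31) = +1  (since 31 mod 8 = 7)
  pull out 2: (2/31) = +1  (since 31 mod 8 = 7)
  (1/31) = 1
Product of signs = -1

-1


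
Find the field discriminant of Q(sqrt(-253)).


For K = Q(sqrt(d)) with d squarefree: disc(K) = d if d = 1 mod 4, and disc(K) = 4d if d = 2 or 3 mod 4.
Here d = -253, and d mod 4 = 3.
d = 3 mod 4, not 1 (O_K = Z[sqrt(d)]), so disc(K) = 4d = 4 * (-253) = -1012

-1012


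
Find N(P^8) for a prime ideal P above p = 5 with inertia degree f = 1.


N(P^a) = p^(a*f)
= 5^(8*1)
= 5^8
= 390625

390625


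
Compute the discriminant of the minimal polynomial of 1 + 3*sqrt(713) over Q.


The element 1 + 3*sqrt(713) has minimal polynomial:
x^2 - 2*x - 6416
Discriminant = (-2)^2 - 4*(-6416)
= 4 + 25664
= 25668

25668


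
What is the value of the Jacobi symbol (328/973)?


Compute (328/973) via quadratic reciprocity:
  pull out 2: (2/973) = -1  (since 973 mod 8 = 5)
  pull out 2: (2/973) = -1  (since 973 mod 8 = 5)
  pull out 2: (2/973) = -1  (since 973 mod 8 = 5)
  reciprocity: (41/973) -> +(973/41)
  reduce: (30/41)
  pull out 2: (2/41) = +1  (since 41 mod 8 = 1)
  reciprocity: (15/41) -> +(41/15)
  reduce: (11/15)
  reciprocity: (11/15) -> -(15/11)
  reduce: (4/11)
  pull out 2: (2/11) = -1  (since 11 mod 8 = 3)
  pull out 2: (2/11) = -1  (since 11 mod 8 = 3)
  (1/11) = 1
Product of signs = 1

1


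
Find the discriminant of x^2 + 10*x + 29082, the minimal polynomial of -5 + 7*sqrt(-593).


The element -5 + 7*sqrt(-593) has minimal polynomial:
x^2 + 10*x + 29082
Discriminant = (10)^2 - 4*(29082)
= 100 - 116328
= -116228

-116228


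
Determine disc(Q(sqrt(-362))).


For K = Q(sqrt(d)) with d squarefree: disc(K) = d if d = 1 mod 4, and disc(K) = 4d if d = 2 or 3 mod 4.
Here d = -362, and d mod 4 = 2.
d = 2 mod 4, not 1 (O_K = Z[sqrt(d)]), so disc(K) = 4d = 4 * (-362) = -1448

-1448


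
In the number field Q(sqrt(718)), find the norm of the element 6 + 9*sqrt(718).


N(a + b*sqrt(d)) = a^2 - d*b^2
= (6)^2 - (718)*(9)^2
= 36 - 58158
= -58122

-58122


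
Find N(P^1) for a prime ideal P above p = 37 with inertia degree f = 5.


N(P^a) = p^(a*f)
= 37^(1*5)
= 37^5
= 69343957

69343957


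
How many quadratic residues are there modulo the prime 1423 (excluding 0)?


For prime p, the number of non-zero quadratic residues is (p-1)/2.
= (1423-1)/2
= 711

711


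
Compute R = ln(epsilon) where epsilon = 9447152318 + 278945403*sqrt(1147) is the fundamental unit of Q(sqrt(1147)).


epsilon = 9447152318 + 278945403*sqrt(1147)
= 1.8894e+10
R = ln(1.8894e+10)
= 23.6621

23.6621


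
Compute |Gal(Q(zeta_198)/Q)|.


|Gal(Q(zeta_198)/Q)| = phi(198)
= 60

60


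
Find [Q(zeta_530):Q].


The degree equals Euler's totient phi(530).
530 = 2 * 5 * 53
phi(530) = 208

208


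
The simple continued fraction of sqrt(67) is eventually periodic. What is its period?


Run the CF algorithm for sqrt(67).
a_0 = floor(sqrt(67)) = 8; set m_0=0, q_0=1.
Recurrence: m' = q*a - m,  q' = (d - m'^2)/q,  a' = floor((a_0 + m')/q').
  step 1: m=8, q=3, a=5
  step 2: m=7, q=6, a=2
  step 3: m=5, q=7, a=1
  step 4: m=2, q=9, a=1
  step 5: m=7, q=2, a=7
  step 6: m=7, q=9, a=1
  step 7: m=2, q=7, a=1
  step 8: m=5, q=6, a=2
  step 9: m=7, q=3, a=5
  step 10: m=8, q=1, a=16
a_10 = 2*a_0 = 16, so the period closes here.
sqrt(67) = [8; 5, 2, 1, 1, 7, 1, 1, 2, 5, 16]
Period length = 10

10


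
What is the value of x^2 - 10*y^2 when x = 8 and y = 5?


x^2 - d*y^2
= 8^2 - 10*5^2
= 64 - 250
= -186

-186


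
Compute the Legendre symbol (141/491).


p = 491 is prime, so compute (141/491) with the reciprocity algorithm (Jacobi-symbol steps: pull out 2s via (2/n), flip via reciprocity, reduce):
  reciprocity: (141/491) -> +(491/141)
  reduce: (68/141)
  pull out 2: (2/141) = -1  (since 141 mod 8 = 5)
  pull out 2: (2/141) = -1  (since 141 mod 8 = 5)
  reciprocity: (17/141) -> +(141/17)
  reduce: (5/17)
  reciprocity: (5/17) -> +(17/5)
  reduce: (2/5)
  pull out 2: (2/5) = -1  (since 5 mod 8 = 5)
  (1/5) = 1
Product of signs = -1
(141/491) = -1

-1


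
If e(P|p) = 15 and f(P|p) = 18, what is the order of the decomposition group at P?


|D_P| = e * f
= 15 * 18
= 270

270


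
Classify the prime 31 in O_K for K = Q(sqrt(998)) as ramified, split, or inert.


K = Q(sqrt(998)). Since d mod 4 = 2, disc(K) = 3992.
Check p | disc: 3992 mod 31 = 24.
p does not divide disc. Compute Legendre symbol (d/p):
6^((31-1)/2) mod 31 = -1
(d/p) = -1, so p is inert: (p) stays prime with e=1, f=2, g=1.
Therefore p is inert.

inert


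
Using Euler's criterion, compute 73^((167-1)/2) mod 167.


p = 167 is prime and the exponent is (p-1)/2 = 83, so by Euler's criterion 73^83 = (73/167) = +1 or -1 mod 167.
Compute by square-and-multiply:
  83 = 64 + 16 + 2 + 1 (binary 1010011)
  Repeated squaring mod 167: 73^1 = 73, 73^2 = 152, 73^4 = 58, 73^8 = 24, 73^16 = 75, 73^32 = 114, 73^64 = 137
  73^83 = 73^64 * 73^16 * 73^2 * 73^1 = 137 * 75 * 152 * 73 mod 167
    137 * 75 = 10275 = 88 mod 167
    88 * 152 = 13376 = 16 mod 167
    16 * 73 = 1168 = 166 mod 167
  73^83 = 166 mod 167
Result 166 = p - 1 = -1 mod 167: 73 is a quadratic non-residue mod 167. As a residue in [0, p-1] the value is 166.
73^83 mod 167 = 166

166


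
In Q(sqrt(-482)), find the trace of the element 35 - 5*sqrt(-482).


Tr(a + b*sqrt(d)) = (a + b*sqrt(d)) + (a - b*sqrt(d)) = 2a
= 2 * (35)
= 70

70


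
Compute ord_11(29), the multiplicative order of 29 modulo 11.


We want ord_11(29), the smallest k >= 1 with 29^k = 1 mod 11.
n = 11 = 11, phi(11) = 10; the order divides phi(n).
Divisors of 10: 1, 2, 5, 10
Repeated squaring mod 11: 29^1 = 7, 29^2 = 5, 29^4 = 3, 29^8 = 9
Test divisors in increasing order:
  k=1: 29^1 = 7 mod 11
  k=2: 29^2 = 5 mod 11
  k=5: 29^5 = 3 * 7 = 10 mod 11
  k=10: 29^10 = 9 * 5 = 1 mod 11  <- first divisor giving 1
Order = 10

10


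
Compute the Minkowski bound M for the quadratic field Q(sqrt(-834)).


d = -834, d mod 4 = 2, so disc(K) = 4d = -3336; |disc(K)| = 3336
Imaginary quadratic field, so n = 2, s = r2 = 1, r1 = 0
M = (n!/n^n) * (4/pi)^s * sqrt(|disc(K)|) = (2!/2^2) * (4/pi)^1 * sqrt(3336)
= 0.5 * 1.273240 * 57.758116
= 36.7700

36.7700


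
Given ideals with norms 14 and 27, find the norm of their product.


N(IJ) = N(I) * N(J)
= 14 * 27
= 378

378


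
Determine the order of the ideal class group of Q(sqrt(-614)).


K = Q(sqrt(-614)). d mod 4 = 2, so D = disc(K) = 4d = -2456
h(K) equals the number of primitive reduced positive-definite forms (a, b, c) = a*x^2 + b*x*y + c*y^2 with b^2 - 4ac = D,
where reduced means |b| <= a <= c, with b >= 0 whenever |b| = a or a = c, and primitive means gcd(a, b, c) = 1.
Reduced forces 3a^2 <= |D| = 2456, so 1 <= a <= 28; b must have the parity of D, and c = (b^2 - D)/(4a) must be an integer >= a.
Enumerate a = 1..28, b in [-a, a]:
  a=1: (1, 0, 614)  [1]
  a=2: (2, 0, 307)  [1]
  a=3: (3, -2, 205), (3, 2, 205)  [2]
  a=4: none
  a=5: (5, -2, 123), (5, 2, 123)  [2]
  a=6: (6, -4, 103), (6, 4, 103)  [2]
  a=7: (7, -6, 89), (7, 6, 89)  [2]
  a=8: none
  a=9: (9, -8, 70), (9, 8, 70)  [2]
  a=10: (10, -8, 63), (10, 8, 63)  [2]
  a=11..12: none
  a=13: (13, -12, 50), (13, 12, 50)  [2]
  a=14: (14, -8, 45), (14, 8, 45)  [2]
  a=15: (15, -8, 42), (15, -2, 41), (15, 2, 41), (15, 8, 42)  [4]
  a=16: none
  a=17: (17, -14, 39), (17, 14, 39)  [2]
  a=18: (18, -8, 35), (18, 8, 35)  [2]
  a=19..20: none
  a=21: (21, -20, 34), (21, -8, 30), (21, 8, 30), (21, 20, 34)  [4]
  a=22..24: none
  a=25: (25, -12, 26), (25, 12, 26)  [2]
  a=26: none
  a=27: (27, -26, 29), (27, 26, 29)  [2]
  a=28: none
Total reduced forms: 1 + 1 + 2 + 2 + 2 + 2 + 2 + 2 + 2 + 2 + 4 + 2 + 2 + 4 + 2 + 2 = 34
h = 34

34


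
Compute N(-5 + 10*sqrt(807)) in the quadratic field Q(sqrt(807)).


N(a + b*sqrt(d)) = a^2 - d*b^2
= (-5)^2 - (807)*(10)^2
= 25 - 80700
= -80675

-80675


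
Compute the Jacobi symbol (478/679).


Compute (478/679) via quadratic reciprocity:
  pull out 2: (2/679) = +1  (since 679 mod 8 = 7)
  reciprocity: (239/679) -> -(679/239)
  reduce: (201/239)
  reciprocity: (201/239) -> +(239/201)
  reduce: (38/201)
  pull out 2: (2/201) = +1  (since 201 mod 8 = 1)
  reciprocity: (19/201) -> +(201/19)
  reduce: (11/19)
  reciprocity: (11/19) -> -(19/11)
  reduce: (8/11)
  pull out 2: (2/11) = -1  (since 11 mod 8 = 3)
  pull out 2: (2/11) = -1  (since 11 mod 8 = 3)
  pull out 2: (2/11) = -1  (since 11 mod 8 = 3)
  (1/11) = 1
Product of signs = -1

-1


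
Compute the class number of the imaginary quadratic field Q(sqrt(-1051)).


K = Q(sqrt(-1051)). d mod 4 = 1, so D = disc(K) = d = -1051
h(K) equals the number of primitive reduced positive-definite forms (a, b, c) = a*x^2 + b*x*y + c*y^2 with b^2 - 4ac = D,
where reduced means |b| <= a <= c, with b >= 0 whenever |b| = a or a = c, and primitive means gcd(a, b, c) = 1.
Reduced forces 3a^2 <= |D| = 1051, so 1 <= a <= 18; b must have the parity of D, and c = (b^2 - D)/(4a) must be an integer >= a.
Enumerate a = 1..18, b in [-a, a]:
  a=1: (1, 1, 263)  [1]
  a=2..4: none
  a=5: (5, -3, 53), (5, 3, 53)  [2]
  a=6..10: none
  a=11: (11, -7, 25), (11, 7, 25)  [2]
  a=12..18: none
Total reduced forms: 1 + 2 + 2 = 5
h = 5

5


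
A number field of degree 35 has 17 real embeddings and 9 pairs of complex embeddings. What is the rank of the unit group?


By Dirichlet's unit theorem:
rank = r1 + r2 - 1
= 17 + 9 - 1
= 25

25


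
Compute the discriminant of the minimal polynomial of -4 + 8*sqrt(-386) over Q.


The element -4 + 8*sqrt(-386) has minimal polynomial:
x^2 + 8*x + 24720
Discriminant = (8)^2 - 4*(24720)
= 64 - 98880
= -98816

-98816


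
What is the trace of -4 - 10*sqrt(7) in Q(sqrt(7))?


Tr(a + b*sqrt(d)) = (a + b*sqrt(d)) + (a - b*sqrt(d)) = 2a
= 2 * (-4)
= -8

-8


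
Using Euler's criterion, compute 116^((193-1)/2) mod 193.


p = 193 is prime and the exponent is (p-1)/2 = 96, so by Euler's criterion 116^96 = (116/193) = +1 or -1 mod 193.
Compute by square-and-multiply:
  96 = 64 + 32 (binary 1100000)
  Repeated squaring mod 193: 116^1 = 116, 116^2 = 139, 116^4 = 21, 116^8 = 55, 116^16 = 130, 116^32 = 109, 116^64 = 108
  116^96 = 116^64 * 116^32 = 108 * 109 mod 193
    108 * 109 = 11772 = 192 mod 193
  116^96 = 192 mod 193
Result 192 = p - 1 = -1 mod 193: 116 is a quadratic non-residue mod 193. As a residue in [0, p-1] the value is 192.
116^96 mod 193 = 192

192


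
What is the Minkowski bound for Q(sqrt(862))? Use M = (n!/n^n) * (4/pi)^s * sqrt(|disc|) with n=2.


d = 862, d mod 4 = 2, so disc(K) = 4d = 3448; |disc(K)| = 3448
Real quadratic field, so n = 2, s = r2 = 0, r1 = 2
M = (n!/n^n) * (4/pi)^s * sqrt(|disc(K)|) = (2!/2^2) * (4/pi)^0 * sqrt(3448)
= 0.5 * 1.000000 * 58.719673
= 29.3598

29.3598


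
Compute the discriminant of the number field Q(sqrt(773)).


For K = Q(sqrt(d)) with d squarefree: disc(K) = d if d = 1 mod 4, and disc(K) = 4d if d = 2 or 3 mod 4.
Here d = 773, and d mod 4 = 1.
d = 1 mod 4 (O_K = Z[(1+sqrt(d))/2]), so disc(K) = d = 773

773


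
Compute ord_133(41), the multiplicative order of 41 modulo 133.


We want ord_133(41), the smallest k >= 1 with 41^k = 1 mod 133.
n = 133 = 7 * 19, phi(133) = 108; the order divides phi(n).
Divisors of 108: 1, 2, 3, 4, 6, 9, 12, 18, 27, 36, 54, 108
Repeated squaring mod 133: 41^1 = 41, 41^2 = 85, 41^4 = 43, 41^8 = 120, 41^16 = 36, 41^32 = 99, 41^64 = 92
Test divisors in increasing order:
  k=1: 41^1 = 41 mod 133
  k=2: 41^2 = 85 mod 133
  k=3: 41^3 = 85 * 41 = 27 mod 133
  k=4: 41^4 = 43 mod 133
  k=6: 41^6 = 43 * 85 = 64 mod 133
  k=9: 41^9 = 120 * 41 = 132 mod 133
  k=12: 41^12 = 120 * 43 = 106 mod 133
  k=18: 41^18 = 36 * 85 = 1 mod 133  <- first divisor giving 1
Order = 18

18


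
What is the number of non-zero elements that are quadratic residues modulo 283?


For prime p, the number of non-zero quadratic residues is (p-1)/2.
= (283-1)/2
= 141

141


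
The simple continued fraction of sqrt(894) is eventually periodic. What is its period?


Run the CF algorithm for sqrt(894).
a_0 = floor(sqrt(894)) = 29; set m_0=0, q_0=1.
Recurrence: m' = q*a - m,  q' = (d - m'^2)/q,  a' = floor((a_0 + m')/q').
  step 1: m=29, q=53, a=1
  step 2: m=24, q=6, a=8
  step 3: m=24, q=53, a=1
  step 4: m=29, q=1, a=58
a_4 = 2*a_0 = 58, so the period closes here.
sqrt(894) = [29; 1, 8, 1, 58]
Period length = 4

4


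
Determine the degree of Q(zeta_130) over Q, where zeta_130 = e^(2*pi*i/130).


The degree equals Euler's totient phi(130).
130 = 2 * 5 * 13
phi(130) = 48

48


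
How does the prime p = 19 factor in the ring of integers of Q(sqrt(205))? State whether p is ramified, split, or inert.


K = Q(sqrt(205)). Since d mod 4 = 1, disc(K) = 205.
Check p | disc: 205 mod 19 = 15.
p does not divide disc. Compute Legendre symbol (d/p):
15^((19-1)/2) mod 19 = -1
(d/p) = -1, so p is inert: (p) stays prime with e=1, f=2, g=1.
Therefore p is inert.

inert


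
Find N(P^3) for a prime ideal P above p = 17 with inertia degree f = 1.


N(P^a) = p^(a*f)
= 17^(3*1)
= 17^3
= 4913

4913


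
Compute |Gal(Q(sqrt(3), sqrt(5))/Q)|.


The 2 square roots of distinct primes are multiplicatively independent over Q,
so [K:Q] = 2^2 and Gal(K/Q) is isomorphic to (Z/2Z)^2.
|Gal| = 2^2 = 4

4


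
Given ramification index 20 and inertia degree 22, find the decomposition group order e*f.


|D_P| = e * f
= 20 * 22
= 440

440


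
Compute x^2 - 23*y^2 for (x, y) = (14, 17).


x^2 - d*y^2
= 14^2 - 23*17^2
= 196 - 6647
= -6451

-6451


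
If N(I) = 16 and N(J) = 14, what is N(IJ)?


N(IJ) = N(I) * N(J)
= 16 * 14
= 224

224


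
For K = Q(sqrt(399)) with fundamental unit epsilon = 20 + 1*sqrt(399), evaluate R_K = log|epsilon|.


epsilon = 20 + 1*sqrt(399)
= 39.9750
R = ln(39.9750)
= 3.6883

3.6883


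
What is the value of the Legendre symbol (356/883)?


p = 883 is prime, so compute (356/883) with the reciprocity algorithm (Jacobi-symbol steps: pull out 2s via (2/n), flip via reciprocity, reduce):
  pull out 2: (2/883) = -1  (since 883 mod 8 = 3)
  pull out 2: (2/883) = -1  (since 883 mod 8 = 3)
  reciprocity: (89/883) -> +(883/89)
  reduce: (82/89)
  pull out 2: (2/89) = +1  (since 89 mod 8 = 1)
  reciprocity: (41/89) -> +(89/41)
  reduce: (7/41)
  reciprocity: (7/41) -> +(41/7)
  reduce: (6/7)
  pull out 2: (2/7) = +1  (since 7 mod 8 = 7)
  reciprocity: (3/7) -> -(7/3)
  reduce: (1/3)
  (1/3) = 1
Product of signs = -1
(356/883) = -1

-1


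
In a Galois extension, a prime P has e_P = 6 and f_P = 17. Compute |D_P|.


|D_P| = e * f
= 6 * 17
= 102

102


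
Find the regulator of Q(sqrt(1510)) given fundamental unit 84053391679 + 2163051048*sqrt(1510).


epsilon = 84053391679 + 2163051048*sqrt(1510)
= 1.6811e+11
R = ln(1.6811e+11)
= 25.8479

25.8479


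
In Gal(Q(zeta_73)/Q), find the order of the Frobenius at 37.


The Frobenius at p in Gal(Q(zeta_n)/Q) = (Z/nZ)* is the class of p, so its order is ord_73(37), the smallest k >= 1 with 37^k = 1 mod 73.
n = 73 = 73, phi(73) = 72; the order divides phi(n).
Divisors of 72: 1, 2, 3, 4, 6, 8, 9, 12, 18, 24, 36, 72
Repeated squaring mod 73: 37^1 = 37, 37^2 = 55, 37^4 = 32, 37^8 = 2, 37^16 = 4, 37^32 = 16, 37^64 = 37
Test divisors in increasing order:
  k=1: 37^1 = 37 mod 73
  k=2: 37^2 = 55 mod 73
  k=3: 37^3 = 55 * 37 = 64 mod 73
  k=4: 37^4 = 32 mod 73
  k=6: 37^6 = 32 * 55 = 8 mod 73
  k=8: 37^8 = 2 mod 73
  k=9: 37^9 = 2 * 37 = 1 mod 73  <- first divisor giving 1
Order = 9

9


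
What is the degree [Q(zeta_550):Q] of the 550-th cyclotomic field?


The degree equals Euler's totient phi(550).
550 = 2 * 5^2 * 11
phi(550) = 200

200


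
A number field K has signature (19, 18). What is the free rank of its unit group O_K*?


By Dirichlet's unit theorem:
rank = r1 + r2 - 1
= 19 + 18 - 1
= 36

36


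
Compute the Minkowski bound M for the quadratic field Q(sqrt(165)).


d = 165, d mod 4 = 1, so disc(K) = d = 165; |disc(K)| = 165
Real quadratic field, so n = 2, s = r2 = 0, r1 = 2
M = (n!/n^n) * (4/pi)^s * sqrt(|disc(K)|) = (2!/2^2) * (4/pi)^0 * sqrt(165)
= 0.5 * 1.000000 * 12.845233
= 6.4226

6.4226


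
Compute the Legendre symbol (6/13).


p = 13 is prime, so compute (6/13) with the reciprocity algorithm (Jacobi-symbol steps: pull out 2s via (2/n), flip via reciprocity, reduce):
  pull out 2: (2/13) = -1  (since 13 mod 8 = 5)
  reciprocity: (3/13) -> +(13/3)
  reduce: (1/3)
  (1/3) = 1
Product of signs = -1
(6/13) = -1

-1


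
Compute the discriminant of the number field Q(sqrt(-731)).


For K = Q(sqrt(d)) with d squarefree: disc(K) = d if d = 1 mod 4, and disc(K) = 4d if d = 2 or 3 mod 4.
Here d = -731, and d mod 4 = 1.
d = 1 mod 4 (O_K = Z[(1+sqrt(d))/2]), so disc(K) = d = -731

-731


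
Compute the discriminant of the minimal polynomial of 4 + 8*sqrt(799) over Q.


The element 4 + 8*sqrt(799) has minimal polynomial:
x^2 - 8*x - 51120
Discriminant = (-8)^2 - 4*(-51120)
= 64 + 204480
= 204544

204544


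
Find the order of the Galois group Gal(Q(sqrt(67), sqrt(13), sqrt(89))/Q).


The 3 square roots of distinct primes are multiplicatively independent over Q,
so [K:Q] = 2^3 and Gal(K/Q) is isomorphic to (Z/2Z)^3.
|Gal| = 2^3 = 8

8


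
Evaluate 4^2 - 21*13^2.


x^2 - d*y^2
= 4^2 - 21*13^2
= 16 - 3549
= -3533

-3533


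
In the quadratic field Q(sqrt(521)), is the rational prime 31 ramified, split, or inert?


K = Q(sqrt(521)). Since d mod 4 = 1, disc(K) = 521.
Check p | disc: 521 mod 31 = 25.
p does not divide disc. Compute Legendre symbol (d/p):
25^((31-1)/2) mod 31 = 1
(d/p) = 1, so p splits: (p) = P*P' with e=1, f=1, g=2.
Therefore p is split.

split


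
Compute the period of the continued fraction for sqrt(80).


Run the CF algorithm for sqrt(80).
a_0 = floor(sqrt(80)) = 8; set m_0=0, q_0=1.
Recurrence: m' = q*a - m,  q' = (d - m'^2)/q,  a' = floor((a_0 + m')/q').
  step 1: m=8, q=16, a=1
  step 2: m=8, q=1, a=16
a_2 = 2*a_0 = 16, so the period closes here.
sqrt(80) = [8; 1, 16]
Period length = 2

2


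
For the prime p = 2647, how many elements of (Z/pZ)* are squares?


For prime p, the number of non-zero quadratic residues is (p-1)/2.
= (2647-1)/2
= 1323

1323


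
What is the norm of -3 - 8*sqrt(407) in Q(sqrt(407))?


N(a + b*sqrt(d)) = a^2 - d*b^2
= (-3)^2 - (407)*(-8)^2
= 9 - 26048
= -26039

-26039


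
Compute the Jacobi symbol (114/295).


Compute (114/295) via quadratic reciprocity:
  pull out 2: (2/295) = +1  (since 295 mod 8 = 7)
  reciprocity: (57/295) -> +(295/57)
  reduce: (10/57)
  pull out 2: (2/57) = +1  (since 57 mod 8 = 1)
  reciprocity: (5/57) -> +(57/5)
  reduce: (2/5)
  pull out 2: (2/5) = -1  (since 5 mod 8 = 5)
  (1/5) = 1
Product of signs = -1

-1


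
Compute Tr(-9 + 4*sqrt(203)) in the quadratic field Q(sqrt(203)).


Tr(a + b*sqrt(d)) = (a + b*sqrt(d)) + (a - b*sqrt(d)) = 2a
= 2 * (-9)
= -18

-18


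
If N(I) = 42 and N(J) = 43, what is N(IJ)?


N(IJ) = N(I) * N(J)
= 42 * 43
= 1806

1806


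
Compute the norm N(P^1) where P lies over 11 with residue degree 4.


N(P^a) = p^(a*f)
= 11^(1*4)
= 11^4
= 14641

14641


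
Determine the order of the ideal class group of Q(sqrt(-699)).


K = Q(sqrt(-699)). d mod 4 = 1, so D = disc(K) = d = -699
h(K) equals the number of primitive reduced positive-definite forms (a, b, c) = a*x^2 + b*x*y + c*y^2 with b^2 - 4ac = D,
where reduced means |b| <= a <= c, with b >= 0 whenever |b| = a or a = c, and primitive means gcd(a, b, c) = 1.
Reduced forces 3a^2 <= |D| = 699, so 1 <= a <= 15; b must have the parity of D, and c = (b^2 - D)/(4a) must be an integer >= a.
Enumerate a = 1..15, b in [-a, a]:
  a=1: (1, 1, 175)  [1]
  a=2: none
  a=3: (3, 3, 59)  [1]
  a=4: none
  a=5: (5, -1, 35), (5, 1, 35)  [2]
  a=6: none
  a=7: (7, -1, 25), (7, 1, 25)  [2]
  a=8..10: none
  a=11: (11, -7, 17), (11, 7, 17)  [2]
  a=12: none
  a=13: (13, -9, 15), (13, 9, 15)  [2]
  a=14..15: none
Total reduced forms: 1 + 1 + 2 + 2 + 2 + 2 = 10
h = 10

10


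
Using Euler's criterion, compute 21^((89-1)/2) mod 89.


p = 89 is prime and the exponent is (p-1)/2 = 44, so by Euler's criterion 21^44 = (21/89) = +1 or -1 mod 89.
Compute by square-and-multiply:
  44 = 32 + 8 + 4 (binary 101100)
  Repeated squaring mod 89: 21^1 = 21, 21^2 = 85, 21^4 = 16, 21^8 = 78, 21^16 = 32, 21^32 = 45
  21^44 = 21^32 * 21^8 * 21^4 = 45 * 78 * 16 mod 89
    45 * 78 = 3510 = 39 mod 89
    39 * 16 = 624 = 1 mod 89
  21^44 = 1 mod 89
Result 1: 21 is a quadratic residue mod 89.
21^44 mod 89 = 1

1


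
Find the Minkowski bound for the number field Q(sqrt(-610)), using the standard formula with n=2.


d = -610, d mod 4 = 2, so disc(K) = 4d = -2440; |disc(K)| = 2440
Imaginary quadratic field, so n = 2, s = r2 = 1, r1 = 0
M = (n!/n^n) * (4/pi)^s * sqrt(|disc(K)|) = (2!/2^2) * (4/pi)^1 * sqrt(2440)
= 0.5 * 1.273240 * 49.396356
= 31.4467

31.4467


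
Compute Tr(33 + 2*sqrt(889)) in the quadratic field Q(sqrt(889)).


Tr(a + b*sqrt(d)) = (a + b*sqrt(d)) + (a - b*sqrt(d)) = 2a
= 2 * (33)
= 66

66


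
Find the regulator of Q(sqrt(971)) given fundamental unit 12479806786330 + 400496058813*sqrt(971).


epsilon = 12479806786330 + 400496058813*sqrt(971)
= 2.4960e+13
R = ln(2.4960e+13)
= 30.8483

30.8483


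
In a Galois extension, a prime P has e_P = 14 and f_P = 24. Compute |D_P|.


|D_P| = e * f
= 14 * 24
= 336

336


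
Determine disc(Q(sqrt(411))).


For K = Q(sqrt(d)) with d squarefree: disc(K) = d if d = 1 mod 4, and disc(K) = 4d if d = 2 or 3 mod 4.
Here d = 411, and d mod 4 = 3.
d = 3 mod 4, not 1 (O_K = Z[sqrt(d)]), so disc(K) = 4d = 4 * (411) = 1644

1644


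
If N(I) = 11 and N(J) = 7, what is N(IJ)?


N(IJ) = N(I) * N(J)
= 11 * 7
= 77

77


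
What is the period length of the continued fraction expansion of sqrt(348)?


Run the CF algorithm for sqrt(348).
a_0 = floor(sqrt(348)) = 18; set m_0=0, q_0=1.
Recurrence: m' = q*a - m,  q' = (d - m'^2)/q,  a' = floor((a_0 + m')/q').
  step 1: m=18, q=24, a=1
  step 2: m=6, q=13, a=1
  step 3: m=7, q=23, a=1
  step 4: m=16, q=4, a=8
  step 5: m=16, q=23, a=1
  step 6: m=7, q=13, a=1
  step 7: m=6, q=24, a=1
  step 8: m=18, q=1, a=36
a_8 = 2*a_0 = 36, so the period closes here.
sqrt(348) = [18; 1, 1, 1, 8, 1, 1, 1, 36]
Period length = 8

8


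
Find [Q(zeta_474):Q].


The degree equals Euler's totient phi(474).
474 = 2 * 3 * 79
phi(474) = 156

156


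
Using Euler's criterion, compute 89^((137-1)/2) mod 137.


p = 137 is prime and the exponent is (p-1)/2 = 68, so by Euler's criterion 89^68 = (89/137) = +1 or -1 mod 137.
Compute by square-and-multiply:
  68 = 64 + 4 (binary 1000100)
  Repeated squaring mod 137: 89^1 = 89, 89^2 = 112, 89^4 = 77, 89^8 = 38, 89^16 = 74, 89^32 = 133, 89^64 = 16
  89^68 = 89^64 * 89^4 = 16 * 77 mod 137
    16 * 77 = 1232 = 136 mod 137
  89^68 = 136 mod 137
Result 136 = p - 1 = -1 mod 137: 89 is a quadratic non-residue mod 137. As a residue in [0, p-1] the value is 136.
89^68 mod 137 = 136

136


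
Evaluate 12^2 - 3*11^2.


x^2 - d*y^2
= 12^2 - 3*11^2
= 144 - 363
= -219

-219


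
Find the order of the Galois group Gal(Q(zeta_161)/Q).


|Gal(Q(zeta_161)/Q)| = phi(161)
= 132

132


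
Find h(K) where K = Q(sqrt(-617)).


K = Q(sqrt(-617)). d mod 4 = 3, so D = disc(K) = 4d = -2468
h(K) equals the number of primitive reduced positive-definite forms (a, b, c) = a*x^2 + b*x*y + c*y^2 with b^2 - 4ac = D,
where reduced means |b| <= a <= c, with b >= 0 whenever |b| = a or a = c, and primitive means gcd(a, b, c) = 1.
Reduced forces 3a^2 <= |D| = 2468, so 1 <= a <= 28; b must have the parity of D, and c = (b^2 - D)/(4a) must be an integer >= a.
Enumerate a = 1..28, b in [-a, a]:
  a=1: (1, 0, 617)  [1]
  a=2: (2, 2, 309)  [1]
  a=3: (3, -2, 206), (3, 2, 206)  [2]
  a=4..5: none
  a=6: (6, -2, 103), (6, 2, 103)  [2]
  a=7..8: none
  a=9: (9, -4, 69), (9, 4, 69)  [2]
  a=10..17: none
  a=18: (18, -14, 37), (18, 14, 37)  [2]
  a=19..22: none
  a=23: (23, -4, 27), (23, 4, 27)  [2]
  a=24..28: none
Total reduced forms: 1 + 1 + 2 + 2 + 2 + 2 + 2 = 12
h = 12

12


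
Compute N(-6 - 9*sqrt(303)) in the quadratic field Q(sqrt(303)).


N(a + b*sqrt(d)) = a^2 - d*b^2
= (-6)^2 - (303)*(-9)^2
= 36 - 24543
= -24507

-24507


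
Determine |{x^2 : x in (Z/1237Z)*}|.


For prime p, the number of non-zero quadratic residues is (p-1)/2.
= (1237-1)/2
= 618

618


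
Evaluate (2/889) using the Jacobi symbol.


Compute (2/889) via quadratic reciprocity:
  pull out 2: (2/889) = +1  (since 889 mod 8 = 1)
  (1/889) = 1
Product of signs = 1

1


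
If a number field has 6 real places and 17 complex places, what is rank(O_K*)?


By Dirichlet's unit theorem:
rank = r1 + r2 - 1
= 6 + 17 - 1
= 22

22


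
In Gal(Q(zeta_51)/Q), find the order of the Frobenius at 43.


The Frobenius at p in Gal(Q(zeta_n)/Q) = (Z/nZ)* is the class of p, so its order is ord_51(43), the smallest k >= 1 with 43^k = 1 mod 51.
n = 51 = 3 * 17, phi(51) = 32; the order divides phi(n).
Divisors of 32: 1, 2, 4, 8, 16, 32
Repeated squaring mod 51: 43^1 = 43, 43^2 = 13, 43^4 = 16, 43^8 = 1, 43^16 = 1, 43^32 = 1
Test divisors in increasing order:
  k=1: 43^1 = 43 mod 51
  k=2: 43^2 = 13 mod 51
  k=4: 43^4 = 16 mod 51
  k=8: 43^8 = 1 mod 51  <- first divisor giving 1
Order = 8

8


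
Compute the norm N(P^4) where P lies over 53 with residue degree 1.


N(P^a) = p^(a*f)
= 53^(4*1)
= 53^4
= 7890481

7890481


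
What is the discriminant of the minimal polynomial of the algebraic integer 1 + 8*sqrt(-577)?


The element 1 + 8*sqrt(-577) has minimal polynomial:
x^2 - 2*x + 36929
Discriminant = (-2)^2 - 4*(36929)
= 4 - 147716
= -147712

-147712


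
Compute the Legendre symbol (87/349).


p = 349 is prime, so compute (87/349) with the reciprocity algorithm (Jacobi-symbol steps: pull out 2s via (2/n), flip via reciprocity, reduce):
  reciprocity: (87/349) -> +(349/87)
  reduce: (1/87)
  (1/87) = 1
Product of signs = 1
(87/349) = 1

1


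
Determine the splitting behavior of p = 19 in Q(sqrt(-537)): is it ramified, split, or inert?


K = Q(sqrt(-537)). Since d mod 4 = 3, disc(K) = -2148.
Check p | disc: -2148 mod 19 = 18.
p does not divide disc. Compute Legendre symbol (d/p):
14^((19-1)/2) mod 19 = -1
(d/p) = -1, so p is inert: (p) stays prime with e=1, f=2, g=1.
Therefore p is inert.

inert


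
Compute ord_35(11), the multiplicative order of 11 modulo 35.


We want ord_35(11), the smallest k >= 1 with 11^k = 1 mod 35.
n = 35 = 5 * 7, phi(35) = 24; the order divides phi(n).
Divisors of 24: 1, 2, 3, 4, 6, 8, 12, 24
Repeated squaring mod 35: 11^1 = 11, 11^2 = 16, 11^4 = 11, 11^8 = 16, 11^16 = 11
Test divisors in increasing order:
  k=1: 11^1 = 11 mod 35
  k=2: 11^2 = 16 mod 35
  k=3: 11^3 = 16 * 11 = 1 mod 35  <- first divisor giving 1
Order = 3

3


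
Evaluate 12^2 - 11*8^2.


x^2 - d*y^2
= 12^2 - 11*8^2
= 144 - 704
= -560

-560


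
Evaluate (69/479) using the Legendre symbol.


p = 479 is prime, so compute (69/479) with the reciprocity algorithm (Jacobi-symbol steps: pull out 2s via (2/n), flip via reciprocity, reduce):
  reciprocity: (69/479) -> +(479/69)
  reduce: (65/69)
  reciprocity: (65/69) -> +(69/65)
  reduce: (4/65)
  pull out 2: (2/65) = +1  (since 65 mod 8 = 1)
  pull out 2: (2/65) = +1  (since 65 mod 8 = 1)
  (1/65) = 1
Product of signs = 1
(69/479) = 1

1


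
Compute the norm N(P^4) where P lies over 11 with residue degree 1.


N(P^a) = p^(a*f)
= 11^(4*1)
= 11^4
= 14641

14641


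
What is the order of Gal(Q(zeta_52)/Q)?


|Gal(Q(zeta_52)/Q)| = phi(52)
= 24

24


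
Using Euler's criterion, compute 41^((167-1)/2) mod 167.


p = 167 is prime and the exponent is (p-1)/2 = 83, so by Euler's criterion 41^83 = (41/167) = +1 or -1 mod 167.
Compute by square-and-multiply:
  83 = 64 + 16 + 2 + 1 (binary 1010011)
  Repeated squaring mod 167: 41^1 = 41, 41^2 = 11, 41^4 = 121, 41^8 = 112, 41^16 = 19, 41^32 = 27, 41^64 = 61
  41^83 = 41^64 * 41^16 * 41^2 * 41^1 = 61 * 19 * 11 * 41 mod 167
    61 * 19 = 1159 = 157 mod 167
    157 * 11 = 1727 = 57 mod 167
    57 * 41 = 2337 = 166 mod 167
  41^83 = 166 mod 167
Result 166 = p - 1 = -1 mod 167: 41 is a quadratic non-residue mod 167. As a residue in [0, p-1] the value is 166.
41^83 mod 167 = 166

166


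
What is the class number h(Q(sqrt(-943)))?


K = Q(sqrt(-943)). d mod 4 = 1, so D = disc(K) = d = -943
h(K) equals the number of primitive reduced positive-definite forms (a, b, c) = a*x^2 + b*x*y + c*y^2 with b^2 - 4ac = D,
where reduced means |b| <= a <= c, with b >= 0 whenever |b| = a or a = c, and primitive means gcd(a, b, c) = 1.
Reduced forces 3a^2 <= |D| = 943, so 1 <= a <= 17; b must have the parity of D, and c = (b^2 - D)/(4a) must be an integer >= a.
Enumerate a = 1..17, b in [-a, a]:
  a=1: (1, 1, 236)  [1]
  a=2: (2, -1, 118), (2, 1, 118)  [2]
  a=3: none
  a=4: (4, -1, 59), (4, 1, 59)  [2]
  a=5..6: none
  a=7: (7, -3, 34), (7, 3, 34)  [2]
  a=8: (8, -7, 31), (8, 7, 31)  [2]
  a=9..10: none
  a=11: (11, -5, 22), (11, 5, 22)  [2]
  a=12..13: none
  a=14: (14, -11, 19), (14, -3, 17), (14, 3, 17), (14, 11, 19)  [4]
  a=15: none
  a=16: (16, 9, 16)  [1]
  a=17: none
Total reduced forms: 1 + 2 + 2 + 2 + 2 + 2 + 4 + 1 = 16
h = 16

16


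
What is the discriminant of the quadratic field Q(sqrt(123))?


For K = Q(sqrt(d)) with d squarefree: disc(K) = d if d = 1 mod 4, and disc(K) = 4d if d = 2 or 3 mod 4.
Here d = 123, and d mod 4 = 3.
d = 3 mod 4, not 1 (O_K = Z[sqrt(d)]), so disc(K) = 4d = 4 * (123) = 492

492


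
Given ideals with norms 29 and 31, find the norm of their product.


N(IJ) = N(I) * N(J)
= 29 * 31
= 899

899


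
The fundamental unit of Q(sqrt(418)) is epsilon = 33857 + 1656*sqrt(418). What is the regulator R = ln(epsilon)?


epsilon = 33857 + 1656*sqrt(418)
= 67714.0000
R = ln(67714.0000)
= 11.1230

11.1230


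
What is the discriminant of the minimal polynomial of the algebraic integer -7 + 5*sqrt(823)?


The element -7 + 5*sqrt(823) has minimal polynomial:
x^2 + 14*x - 20526
Discriminant = (14)^2 - 4*(-20526)
= 196 + 82104
= 82300

82300


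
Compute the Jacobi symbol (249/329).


Compute (249/329) via quadratic reciprocity:
  reciprocity: (249/329) -> +(329/249)
  reduce: (80/249)
  pull out 2: (2/249) = +1  (since 249 mod 8 = 1)
  pull out 2: (2/249) = +1  (since 249 mod 8 = 1)
  pull out 2: (2/249) = +1  (since 249 mod 8 = 1)
  pull out 2: (2/249) = +1  (since 249 mod 8 = 1)
  reciprocity: (5/249) -> +(249/5)
  reduce: (4/5)
  pull out 2: (2/5) = -1  (since 5 mod 8 = 5)
  pull out 2: (2/5) = -1  (since 5 mod 8 = 5)
  (1/5) = 1
Product of signs = 1

1


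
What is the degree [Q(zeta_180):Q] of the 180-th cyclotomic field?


The degree equals Euler's totient phi(180).
180 = 2^2 * 3^2 * 5
phi(180) = 48

48


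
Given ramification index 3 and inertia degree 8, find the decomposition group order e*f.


|D_P| = e * f
= 3 * 8
= 24

24


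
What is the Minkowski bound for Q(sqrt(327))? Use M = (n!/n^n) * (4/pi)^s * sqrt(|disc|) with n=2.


d = 327, d mod 4 = 3, so disc(K) = 4d = 1308; |disc(K)| = 1308
Real quadratic field, so n = 2, s = r2 = 0, r1 = 2
M = (n!/n^n) * (4/pi)^s * sqrt(|disc(K)|) = (2!/2^2) * (4/pi)^0 * sqrt(1308)
= 0.5 * 1.000000 * 36.166283
= 18.0831

18.0831


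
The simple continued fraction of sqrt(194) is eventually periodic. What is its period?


Run the CF algorithm for sqrt(194).
a_0 = floor(sqrt(194)) = 13; set m_0=0, q_0=1.
Recurrence: m' = q*a - m,  q' = (d - m'^2)/q,  a' = floor((a_0 + m')/q').
  step 1: m=13, q=25, a=1
  step 2: m=12, q=2, a=12
  step 3: m=12, q=25, a=1
  step 4: m=13, q=1, a=26
a_4 = 2*a_0 = 26, so the period closes here.
sqrt(194) = [13; 1, 12, 1, 26]
Period length = 4

4


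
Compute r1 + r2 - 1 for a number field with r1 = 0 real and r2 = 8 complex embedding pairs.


By Dirichlet's unit theorem:
rank = r1 + r2 - 1
= 0 + 8 - 1
= 7

7


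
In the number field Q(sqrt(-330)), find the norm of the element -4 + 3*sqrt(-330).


N(a + b*sqrt(d)) = a^2 - d*b^2
= (-4)^2 - (-330)*(3)^2
= 16 + 2970
= 2986

2986


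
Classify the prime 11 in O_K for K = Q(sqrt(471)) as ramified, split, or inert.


K = Q(sqrt(471)). Since d mod 4 = 3, disc(K) = 1884.
Check p | disc: 1884 mod 11 = 3.
p does not divide disc. Compute Legendre symbol (d/p):
9^((11-1)/2) mod 11 = 1
(d/p) = 1, so p splits: (p) = P*P' with e=1, f=1, g=2.
Therefore p is split.

split


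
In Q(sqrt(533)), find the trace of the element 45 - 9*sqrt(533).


Tr(a + b*sqrt(d)) = (a + b*sqrt(d)) + (a - b*sqrt(d)) = 2a
= 2 * (45)
= 90

90


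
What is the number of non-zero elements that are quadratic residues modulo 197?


For prime p, the number of non-zero quadratic residues is (p-1)/2.
= (197-1)/2
= 98

98


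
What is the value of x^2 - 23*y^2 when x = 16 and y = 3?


x^2 - d*y^2
= 16^2 - 23*3^2
= 256 - 207
= 49

49


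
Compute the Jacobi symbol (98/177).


Compute (98/177) via quadratic reciprocity:
  pull out 2: (2/177) = +1  (since 177 mod 8 = 1)
  reciprocity: (49/177) -> +(177/49)
  reduce: (30/49)
  pull out 2: (2/49) = +1  (since 49 mod 8 = 1)
  reciprocity: (15/49) -> +(49/15)
  reduce: (4/15)
  pull out 2: (2/15) = +1  (since 15 mod 8 = 7)
  pull out 2: (2/15) = +1  (since 15 mod 8 = 7)
  (1/15) = 1
Product of signs = 1

1


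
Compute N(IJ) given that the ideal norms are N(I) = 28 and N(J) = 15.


N(IJ) = N(I) * N(J)
= 28 * 15
= 420

420


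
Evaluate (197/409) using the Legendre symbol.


p = 409 is prime, so compute (197/409) with the reciprocity algorithm (Jacobi-symbol steps: pull out 2s via (2/n), flip via reciprocity, reduce):
  reciprocity: (197/409) -> +(409/197)
  reduce: (15/197)
  reciprocity: (15/197) -> +(197/15)
  reduce: (2/15)
  pull out 2: (2/15) = +1  (since 15 mod 8 = 7)
  (1/15) = 1
Product of signs = 1
(197/409) = 1

1


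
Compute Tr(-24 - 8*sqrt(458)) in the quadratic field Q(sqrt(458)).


Tr(a + b*sqrt(d)) = (a + b*sqrt(d)) + (a - b*sqrt(d)) = 2a
= 2 * (-24)
= -48

-48


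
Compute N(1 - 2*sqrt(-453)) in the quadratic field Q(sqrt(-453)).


N(a + b*sqrt(d)) = a^2 - d*b^2
= (1)^2 - (-453)*(-2)^2
= 1 + 1812
= 1813

1813


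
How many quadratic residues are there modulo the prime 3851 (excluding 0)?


For prime p, the number of non-zero quadratic residues is (p-1)/2.
= (3851-1)/2
= 1925

1925


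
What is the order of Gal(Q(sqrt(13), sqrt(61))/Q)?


The 2 square roots of distinct primes are multiplicatively independent over Q,
so [K:Q] = 2^2 and Gal(K/Q) is isomorphic to (Z/2Z)^2.
|Gal| = 2^2 = 4

4


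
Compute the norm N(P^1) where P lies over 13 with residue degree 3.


N(P^a) = p^(a*f)
= 13^(1*3)
= 13^3
= 2197

2197


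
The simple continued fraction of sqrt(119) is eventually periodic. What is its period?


Run the CF algorithm for sqrt(119).
a_0 = floor(sqrt(119)) = 10; set m_0=0, q_0=1.
Recurrence: m' = q*a - m,  q' = (d - m'^2)/q,  a' = floor((a_0 + m')/q').
  step 1: m=10, q=19, a=1
  step 2: m=9, q=2, a=9
  step 3: m=9, q=19, a=1
  step 4: m=10, q=1, a=20
a_4 = 2*a_0 = 20, so the period closes here.
sqrt(119) = [10; 1, 9, 1, 20]
Period length = 4

4


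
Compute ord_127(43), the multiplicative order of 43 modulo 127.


We want ord_127(43), the smallest k >= 1 with 43^k = 1 mod 127.
n = 127 = 127, phi(127) = 126; the order divides phi(n).
Divisors of 126: 1, 2, 3, 6, 7, 9, 14, 18, 21, 42, 63, 126
Repeated squaring mod 127: 43^1 = 43, 43^2 = 71, 43^4 = 88, 43^8 = 124, 43^16 = 9, 43^32 = 81, 43^64 = 84
Test divisors in increasing order:
  k=1: 43^1 = 43 mod 127
  k=2: 43^2 = 71 mod 127
  k=3: 43^3 = 71 * 43 = 5 mod 127
  k=6: 43^6 = 88 * 71 = 25 mod 127
  k=7: 43^7 = 88 * 71 * 43 = 59 mod 127
  k=9: 43^9 = 124 * 43 = 125 mod 127
  k=14: 43^14 = 124 * 88 * 71 = 52 mod 127
  k=18: 43^18 = 9 * 71 = 4 mod 127
  k=21: 43^21 = 9 * 88 * 43 = 20 mod 127
  k=42: 43^42 = 81 * 124 * 71 = 19 mod 127
  k=63: 43^63 = 81 * 9 * 124 * 88 * 71 * 43 = 126 mod 127
  k=126: 43^126 = 84 * 81 * 9 * 124 * 88 * 71 = 1 mod 127  <- first divisor giving 1
Order = 126

126


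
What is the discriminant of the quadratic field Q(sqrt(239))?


For K = Q(sqrt(d)) with d squarefree: disc(K) = d if d = 1 mod 4, and disc(K) = 4d if d = 2 or 3 mod 4.
Here d = 239, and d mod 4 = 3.
d = 3 mod 4, not 1 (O_K = Z[sqrt(d)]), so disc(K) = 4d = 4 * (239) = 956

956


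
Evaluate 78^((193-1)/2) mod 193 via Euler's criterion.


p = 193 is prime and the exponent is (p-1)/2 = 96, so by Euler's criterion 78^96 = (78/193) = +1 or -1 mod 193.
Compute by square-and-multiply:
  96 = 64 + 32 (binary 1100000)
  Repeated squaring mod 193: 78^1 = 78, 78^2 = 101, 78^4 = 165, 78^8 = 12, 78^16 = 144, 78^32 = 85, 78^64 = 84
  78^96 = 78^64 * 78^32 = 84 * 85 mod 193
    84 * 85 = 7140 = 192 mod 193
  78^96 = 192 mod 193
Result 192 = p - 1 = -1 mod 193: 78 is a quadratic non-residue mod 193. As a residue in [0, p-1] the value is 192.
78^96 mod 193 = 192

192


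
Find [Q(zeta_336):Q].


The degree equals Euler's totient phi(336).
336 = 2^4 * 3 * 7
phi(336) = 96

96


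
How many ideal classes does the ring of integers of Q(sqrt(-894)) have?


K = Q(sqrt(-894)). d mod 4 = 2, so D = disc(K) = 4d = -3576
h(K) equals the number of primitive reduced positive-definite forms (a, b, c) = a*x^2 + b*x*y + c*y^2 with b^2 - 4ac = D,
where reduced means |b| <= a <= c, with b >= 0 whenever |b| = a or a = c, and primitive means gcd(a, b, c) = 1.
Reduced forces 3a^2 <= |D| = 3576, so 1 <= a <= 34; b must have the parity of D, and c = (b^2 - D)/(4a) must be an integer >= a.
Enumerate a = 1..34, b in [-a, a]:
  a=1: (1, 0, 894)  [1]
  a=2: (2, 0, 447)  [1]
  a=3: (3, 0, 298)  [1]
  a=4: none
  a=5: (5, -2, 179), (5, 2, 179)  [2]
  a=6: (6, 0, 149)  [1]
  a=7: (7, -6, 129), (7, 6, 129)  [2]
  a=8..9: none
  a=10: (10, -8, 91), (10, 8, 91)  [2]
  a=11..12: none
  a=13: (13, -8, 70), (13, 8, 70)  [2]
  a=14: (14, -8, 65), (14, 8, 65)  [2]
  a=15: (15, -12, 62), (15, 12, 62)  [2]
  a=16..20: none
  a=21: (21, -6, 43), (21, 6, 43)  [2]
  a=22: none
  a=23: (23, -14, 41), (23, 14, 41)  [2]
  a=24: none
  a=25: (25, -18, 39), (25, 18, 39)  [2]
  a=26: (26, -8, 35), (26, 8, 35)  [2]
  a=27..28: none
  a=29: (29, -22, 35), (29, 22, 35)  [2]
  a=30: (30, -12, 31), (30, 12, 31)  [2]
  a=31..34: none
Total reduced forms: 1 + 1 + 1 + 2 + 1 + 2 + 2 + 2 + 2 + 2 + 2 + 2 + 2 + 2 + 2 + 2 = 28
h = 28

28


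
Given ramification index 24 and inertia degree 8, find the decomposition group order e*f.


|D_P| = e * f
= 24 * 8
= 192

192


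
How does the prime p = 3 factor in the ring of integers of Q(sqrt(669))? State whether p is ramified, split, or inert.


K = Q(sqrt(669)). Since d mod 4 = 1, disc(K) = 669.
Check p | disc: 669 mod 3 = 0.
p divides disc, so p ramifies: (p) = P^2 with e=2, f=1, g=1.
Therefore p is ramified.

ramified


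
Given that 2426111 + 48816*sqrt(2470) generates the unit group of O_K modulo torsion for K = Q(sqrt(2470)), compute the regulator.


epsilon = 2426111 + 48816*sqrt(2470)
= 4.8522e+06
R = ln(4.8522e+06)
= 15.3949

15.3949
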